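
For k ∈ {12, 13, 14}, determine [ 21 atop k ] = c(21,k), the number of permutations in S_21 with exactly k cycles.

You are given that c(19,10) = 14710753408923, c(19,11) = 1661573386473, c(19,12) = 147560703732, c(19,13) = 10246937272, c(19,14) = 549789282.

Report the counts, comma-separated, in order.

@20  (20,11):1661573386473·19+14710753408923→46280647751910, (20,12):147560703732·19+1661573386473→4465226757381, (20,13):10246937272·19+147560703732→342252511900, (20,14):549789282·19+10246937272→20692933630
@21  (21,12):4465226757381·20+46280647751910→135585182899530, (21,13):342252511900·20+4465226757381→11310276995381, (21,14):20692933630·20+342252511900→756111184500
Read c(21,12) = 135585182899530, c(21,13) = 11310276995381, c(21,14) = 756111184500.

135585182899530, 11310276995381, 756111184500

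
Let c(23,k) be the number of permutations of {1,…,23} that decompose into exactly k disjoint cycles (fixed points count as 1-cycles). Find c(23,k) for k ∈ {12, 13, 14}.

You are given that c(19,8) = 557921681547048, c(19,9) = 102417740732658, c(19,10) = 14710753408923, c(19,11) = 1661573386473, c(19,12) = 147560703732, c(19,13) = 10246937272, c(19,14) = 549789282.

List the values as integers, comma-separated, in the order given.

row 20: T[20][9]=19·102417740732658+557921681547048=2503858755467550  T[20][10]=19·14710753408923+102417740732658=381922055502195  T[20][11]=19·1661573386473+14710753408923=46280647751910  T[20][12]=19·147560703732+1661573386473=4465226757381  T[20][13]=19·10246937272+147560703732=342252511900  T[20][14]=19·549789282+10246937272=20692933630
row 21: T[21][10]=20·381922055502195+2503858755467550=10142299865511450  T[21][11]=20·46280647751910+381922055502195=1307535010540395  T[21][12]=20·4465226757381+46280647751910=135585182899530  T[21][13]=20·342252511900+4465226757381=11310276995381  T[21][14]=20·20692933630+342252511900=756111184500
row 22: T[22][11]=21·1307535010540395+10142299865511450=37600535086859745  T[22][12]=21·135585182899530+1307535010540395=4154823851430525  T[22][13]=21·11310276995381+135585182899530=373100999802531  T[22][14]=21·756111184500+11310276995381=27188611869881
row 23: T[23][12]=22·4154823851430525+37600535086859745=129006659818331295  T[23][13]=22·373100999802531+4154823851430525=12363045847086207  T[23][14]=22·27188611869881+373100999802531=971250460939913
Read c(23,12) = 129006659818331295, c(23,13) = 12363045847086207, c(23,14) = 971250460939913.

129006659818331295, 12363045847086207, 971250460939913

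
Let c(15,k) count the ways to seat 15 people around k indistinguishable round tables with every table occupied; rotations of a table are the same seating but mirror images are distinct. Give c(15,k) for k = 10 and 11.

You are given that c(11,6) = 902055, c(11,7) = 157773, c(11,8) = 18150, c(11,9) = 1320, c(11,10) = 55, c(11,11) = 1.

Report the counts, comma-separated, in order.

37312275, 2749747

@12  (12,7):157773·11+902055→2637558, (12,8):18150·11+157773→357423, (12,9):1320·11+18150→32670, (12,10):55·11+1320→1925, (12,11):1·11+55→66
@13  (13,8):357423·12+2637558→6926634, (13,9):32670·12+357423→749463, (13,10):1925·12+32670→55770, (13,11):66·12+1925→2717
@14  (14,9):749463·13+6926634→16669653, (14,10):55770·13+749463→1474473, (14,11):2717·13+55770→91091
@15  (15,10):1474473·14+16669653→37312275, (15,11):91091·14+1474473→2749747
Read c(15,10) = 37312275, c(15,11) = 2749747.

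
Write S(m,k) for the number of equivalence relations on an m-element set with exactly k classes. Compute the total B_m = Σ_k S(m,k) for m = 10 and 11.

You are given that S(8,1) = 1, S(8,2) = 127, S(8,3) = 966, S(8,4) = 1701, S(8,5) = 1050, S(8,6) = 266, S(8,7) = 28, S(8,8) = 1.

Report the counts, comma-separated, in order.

row 9: T[9][1]=1·1+0=1  T[9][2]=2·127+1=255  T[9][3]=3·966+127=3025  T[9][4]=4·1701+966=7770  T[9][5]=5·1050+1701=6951  T[9][6]=6·266+1050=2646  T[9][7]=7·28+266=462  T[9][8]=8·1+28=36  T[9][9]=9·0+1=1
row 10: T[10][1]=1·1+0=1  T[10][2]=2·255+1=511  T[10][3]=3·3025+255=9330  T[10][4]=4·7770+3025=34105  T[10][5]=5·6951+7770=42525  T[10][6]=6·2646+6951=22827  T[10][7]=7·462+2646=5880  T[10][8]=8·36+462=750  T[10][9]=9·1+36=45  T[10][10]=10·0+1=1
row 11: T[11][1]=1·1+0=1  T[11][2]=2·511+1=1023  T[11][3]=3·9330+511=28501  T[11][4]=4·34105+9330=145750  T[11][5]=5·42525+34105=246730  T[11][6]=6·22827+42525=179487  T[11][7]=7·5880+22827=63987  T[11][8]=8·750+5880=11880  T[11][9]=9·45+750=1155  T[11][10]=10·1+45=55  T[11][11]=11·0+1=1
B_10 = ΣS(10,k) = 1+511+9330+34105+42525+22827+5880+750+45+1 = 115975
B_11 = ΣS(11,k) = 1+1023+28501+145750+246730+179487+63987+11880+1155+55+1 = 678570

115975, 678570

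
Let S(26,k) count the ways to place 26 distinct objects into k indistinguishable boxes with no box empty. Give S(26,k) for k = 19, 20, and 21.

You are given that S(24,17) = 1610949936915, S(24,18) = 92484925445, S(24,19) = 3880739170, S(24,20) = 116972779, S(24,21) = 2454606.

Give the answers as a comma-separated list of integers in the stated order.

i=25: T(25,18)=1610949936915+18·92484925445=3275678594925 | T(25,19)=92484925445+19·3880739170=166218969675 | T(25,20)=3880739170+20·116972779=6220194750 | T(25,21)=116972779+21·2454606=168519505
i=26: T(26,19)=3275678594925+19·166218969675=6433839018750 | T(26,20)=166218969675+20·6220194750=290622864675 | T(26,21)=6220194750+21·168519505=9759104355
Read S(26,19) = 6433839018750, S(26,20) = 290622864675, S(26,21) = 9759104355.

6433839018750, 290622864675, 9759104355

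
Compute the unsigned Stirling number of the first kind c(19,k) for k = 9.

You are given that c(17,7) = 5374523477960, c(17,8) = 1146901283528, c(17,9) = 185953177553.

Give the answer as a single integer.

102417740732658

i=18: T(18,8)=5374523477960+17·1146901283528=24871845297936 | T(18,9)=1146901283528+17·185953177553=4308105301929
i=19: T(19,9)=24871845297936+18·4308105301929=102417740732658
Read c(19,9) = 102417740732658.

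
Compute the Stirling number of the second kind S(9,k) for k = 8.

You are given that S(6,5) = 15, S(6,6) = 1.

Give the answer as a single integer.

r7: T_7,6=6×1+15=21; T_7,7=7×0+1=1
r8: T_8,7=7×1+21=28; T_8,8=8×0+1=1
r9: T_9,8=8×1+28=36
Read S(9,8) = 36.

36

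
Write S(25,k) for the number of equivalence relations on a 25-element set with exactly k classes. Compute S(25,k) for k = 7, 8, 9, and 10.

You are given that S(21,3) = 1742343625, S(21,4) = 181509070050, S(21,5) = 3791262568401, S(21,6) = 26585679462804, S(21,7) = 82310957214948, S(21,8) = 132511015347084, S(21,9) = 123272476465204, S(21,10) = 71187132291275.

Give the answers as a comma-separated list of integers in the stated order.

227832482998716310, 690223721118368580, 1167921451092973005, 1203163392175387500

[22] T[22,4]:4*181509070050+1742343625=727778623825 · T[22,5]:5*3791262568401+181509070050=19137821912055 · T[22,6]:6*26585679462804+3791262568401=163305339345225 · T[22,7]:7*82310957214948+26585679462804=602762379967440 · T[22,8]:8*132511015347084+82310957214948=1142399079991620 · T[22,9]:9*123272476465204+132511015347084=1241963303533920 · T[22,10]:10*71187132291275+123272476465204=835143799377954
[23] T[23,5]:5*19137821912055+727778623825=96416888184100 · T[23,6]:6*163305339345225+19137821912055=998969857983405 · T[23,7]:7*602762379967440+163305339345225=4382641999117305 · T[23,8]:8*1142399079991620+602762379967440=9741955019900400 · T[23,9]:9*1241963303533920+1142399079991620=12320068811796900 · T[23,10]:10*835143799377954+1241963303533920=9593401297313460
[24] T[24,6]:6*998969857983405+96416888184100=6090236036084530 · T[24,7]:7*4382641999117305+998969857983405=31677463851804540 · T[24,8]:8*9741955019900400+4382641999117305=82318282158320505 · T[24,9]:9*12320068811796900+9741955019900400=120622574326072500 · T[24,10]:10*9593401297313460+12320068811796900=108254081784931500
[25] T[25,7]:7*31677463851804540+6090236036084530=227832482998716310 · T[25,8]:8*82318282158320505+31677463851804540=690223721118368580 · T[25,9]:9*120622574326072500+82318282158320505=1167921451092973005 · T[25,10]:10*108254081784931500+120622574326072500=1203163392175387500
Read S(25,7) = 227832482998716310, S(25,8) = 690223721118368580, S(25,9) = 1167921451092973005, S(25,10) = 1203163392175387500.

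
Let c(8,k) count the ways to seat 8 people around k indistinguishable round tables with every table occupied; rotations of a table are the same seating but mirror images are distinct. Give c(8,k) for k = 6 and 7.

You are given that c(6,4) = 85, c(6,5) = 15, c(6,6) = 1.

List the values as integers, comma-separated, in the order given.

r7: T_7,5=6×15+85=175; T_7,6=6×1+15=21; T_7,7=6×0+1=1
r8: T_8,6=7×21+175=322; T_8,7=7×1+21=28
Read c(8,6) = 322, c(8,7) = 28.

322, 28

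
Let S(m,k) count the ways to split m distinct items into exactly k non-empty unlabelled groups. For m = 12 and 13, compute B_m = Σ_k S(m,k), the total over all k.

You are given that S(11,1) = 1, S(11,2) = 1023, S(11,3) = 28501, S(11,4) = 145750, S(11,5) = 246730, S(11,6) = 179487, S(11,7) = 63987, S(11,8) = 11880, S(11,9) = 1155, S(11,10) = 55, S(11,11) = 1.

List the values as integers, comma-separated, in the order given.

i=12: T(12,1)=0+1·1=1 | T(12,2)=1+2·1023=2047 | T(12,3)=1023+3·28501=86526 | T(12,4)=28501+4·145750=611501 | T(12,5)=145750+5·246730=1379400 | T(12,6)=246730+6·179487=1323652 | T(12,7)=179487+7·63987=627396 | T(12,8)=63987+8·11880=159027 | T(12,9)=11880+9·1155=22275 | T(12,10)=1155+10·55=1705 | T(12,11)=55+11·1=66 | T(12,12)=1+12·0=1
i=13: T(13,1)=0+1·1=1 | T(13,2)=1+2·2047=4095 | T(13,3)=2047+3·86526=261625 | T(13,4)=86526+4·611501=2532530 | T(13,5)=611501+5·1379400=7508501 | T(13,6)=1379400+6·1323652=9321312 | T(13,7)=1323652+7·627396=5715424 | T(13,8)=627396+8·159027=1899612 | T(13,9)=159027+9·22275=359502 | T(13,10)=22275+10·1705=39325 | T(13,11)=1705+11·66=2431 | T(13,12)=66+12·1=78 | T(13,13)=1+13·0=1
B_12 = ΣS(12,k) = 1+2047+86526+611501+1379400+1323652+627396+159027+22275+1705+66+1 = 4213597
B_13 = ΣS(13,k) = 1+4095+261625+2532530+7508501+9321312+5715424+1899612+359502+39325+2431+78+1 = 27644437

4213597, 27644437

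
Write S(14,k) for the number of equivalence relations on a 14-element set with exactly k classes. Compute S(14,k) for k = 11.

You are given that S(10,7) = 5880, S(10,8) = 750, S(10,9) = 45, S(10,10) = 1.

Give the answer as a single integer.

66066

i=11: T(11,8)=5880+8·750=11880 | T(11,9)=750+9·45=1155 | T(11,10)=45+10·1=55 | T(11,11)=1+11·0=1
i=12: T(12,9)=11880+9·1155=22275 | T(12,10)=1155+10·55=1705 | T(12,11)=55+11·1=66
i=13: T(13,10)=22275+10·1705=39325 | T(13,11)=1705+11·66=2431
i=14: T(14,11)=39325+11·2431=66066
Read S(14,11) = 66066.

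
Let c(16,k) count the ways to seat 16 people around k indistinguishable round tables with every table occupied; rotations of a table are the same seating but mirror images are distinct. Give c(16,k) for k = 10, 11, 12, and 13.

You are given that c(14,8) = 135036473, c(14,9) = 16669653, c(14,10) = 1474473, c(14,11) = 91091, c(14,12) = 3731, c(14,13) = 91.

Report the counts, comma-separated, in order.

928095740, 78558480, 4899622, 218400

@15  (15,9):16669653·14+135036473→368411615, (15,10):1474473·14+16669653→37312275, (15,11):91091·14+1474473→2749747, (15,12):3731·14+91091→143325, (15,13):91·14+3731→5005
@16  (16,10):37312275·15+368411615→928095740, (16,11):2749747·15+37312275→78558480, (16,12):143325·15+2749747→4899622, (16,13):5005·15+143325→218400
Read c(16,10) = 928095740, c(16,11) = 78558480, c(16,12) = 4899622, c(16,13) = 218400.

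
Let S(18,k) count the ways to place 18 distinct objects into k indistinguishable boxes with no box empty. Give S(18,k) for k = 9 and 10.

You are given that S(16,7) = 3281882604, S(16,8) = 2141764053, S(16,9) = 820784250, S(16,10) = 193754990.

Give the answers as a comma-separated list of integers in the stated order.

row 17: T[17][8]=8·2141764053+3281882604=20415995028  T[17][9]=9·820784250+2141764053=9528822303  T[17][10]=10·193754990+820784250=2758334150
row 18: T[18][9]=9·9528822303+20415995028=106175395755  T[18][10]=10·2758334150+9528822303=37112163803
Read S(18,9) = 106175395755, S(18,10) = 37112163803.

106175395755, 37112163803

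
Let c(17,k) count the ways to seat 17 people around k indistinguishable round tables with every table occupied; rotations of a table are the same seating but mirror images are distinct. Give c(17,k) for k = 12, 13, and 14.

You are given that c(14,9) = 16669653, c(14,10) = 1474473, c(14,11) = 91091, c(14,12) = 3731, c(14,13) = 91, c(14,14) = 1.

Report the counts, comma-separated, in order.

r15: T_15,10=14×1474473+16669653=37312275; T_15,11=14×91091+1474473=2749747; T_15,12=14×3731+91091=143325; T_15,13=14×91+3731=5005; T_15,14=14×1+91=105
r16: T_16,11=15×2749747+37312275=78558480; T_16,12=15×143325+2749747=4899622; T_16,13=15×5005+143325=218400; T_16,14=15×105+5005=6580
r17: T_17,12=16×4899622+78558480=156952432; T_17,13=16×218400+4899622=8394022; T_17,14=16×6580+218400=323680
Read c(17,12) = 156952432, c(17,13) = 8394022, c(17,14) = 323680.

156952432, 8394022, 323680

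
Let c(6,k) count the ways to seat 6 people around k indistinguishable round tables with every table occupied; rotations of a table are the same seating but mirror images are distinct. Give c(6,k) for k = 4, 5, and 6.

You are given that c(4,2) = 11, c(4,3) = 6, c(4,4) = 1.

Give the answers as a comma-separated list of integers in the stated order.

85, 15, 1

r5: T_5,3=4×6+11=35; T_5,4=4×1+6=10; T_5,5=4×0+1=1
r6: T_6,4=5×10+35=85; T_6,5=5×1+10=15; T_6,6=5×0+1=1
Read c(6,4) = 85, c(6,5) = 15, c(6,6) = 1.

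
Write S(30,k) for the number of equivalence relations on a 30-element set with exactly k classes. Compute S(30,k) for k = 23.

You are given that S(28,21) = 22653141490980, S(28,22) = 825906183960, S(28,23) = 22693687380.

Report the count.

r29: T_29,22=22×825906183960+22653141490980=40823077538100; T_29,23=23×22693687380+825906183960=1347860993700
r30: T_30,23=23×1347860993700+40823077538100=71823880393200
Read S(30,23) = 71823880393200.

71823880393200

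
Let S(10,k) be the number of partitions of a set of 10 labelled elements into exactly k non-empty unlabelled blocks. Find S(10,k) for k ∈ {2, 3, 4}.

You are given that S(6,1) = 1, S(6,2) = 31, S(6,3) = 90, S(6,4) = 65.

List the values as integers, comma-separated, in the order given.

@7  (7,1):1·1+0→1, (7,2):31·2+1→63, (7,3):90·3+31→301, (7,4):65·4+90→350
@8  (8,1):1·1+0→1, (8,2):63·2+1→127, (8,3):301·3+63→966, (8,4):350·4+301→1701
@9  (9,1):1·1+0→1, (9,2):127·2+1→255, (9,3):966·3+127→3025, (9,4):1701·4+966→7770
@10  (10,2):255·2+1→511, (10,3):3025·3+255→9330, (10,4):7770·4+3025→34105
Read S(10,2) = 511, S(10,3) = 9330, S(10,4) = 34105.

511, 9330, 34105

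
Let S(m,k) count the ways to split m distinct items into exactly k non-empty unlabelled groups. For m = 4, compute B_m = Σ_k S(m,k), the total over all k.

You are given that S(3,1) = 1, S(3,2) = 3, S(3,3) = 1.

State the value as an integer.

[4] T[4,1]:1*1+0=1 · T[4,2]:2*3+1=7 · T[4,3]:3*1+3=6 · T[4,4]:4*0+1=1
B_4 = ΣS(4,k) = 1+7+6+1 = 15

15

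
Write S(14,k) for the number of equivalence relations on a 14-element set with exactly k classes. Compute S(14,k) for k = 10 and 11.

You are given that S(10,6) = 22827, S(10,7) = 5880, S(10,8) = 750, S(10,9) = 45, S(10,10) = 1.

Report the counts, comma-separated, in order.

752752, 66066

r11: T_11,7=7×5880+22827=63987; T_11,8=8×750+5880=11880; T_11,9=9×45+750=1155; T_11,10=10×1+45=55; T_11,11=11×0+1=1
r12: T_12,8=8×11880+63987=159027; T_12,9=9×1155+11880=22275; T_12,10=10×55+1155=1705; T_12,11=11×1+55=66
r13: T_13,9=9×22275+159027=359502; T_13,10=10×1705+22275=39325; T_13,11=11×66+1705=2431
r14: T_14,10=10×39325+359502=752752; T_14,11=11×2431+39325=66066
Read S(14,10) = 752752, S(14,11) = 66066.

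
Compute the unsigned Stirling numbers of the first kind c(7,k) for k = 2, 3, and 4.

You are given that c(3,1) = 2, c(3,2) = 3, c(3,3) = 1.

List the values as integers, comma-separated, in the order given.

r4: T_4,1=3×2+0=6; T_4,2=3×3+2=11; T_4,3=3×1+3=6; T_4,4=3×0+1=1
r5: T_5,1=4×6+0=24; T_5,2=4×11+6=50; T_5,3=4×6+11=35; T_5,4=4×1+6=10
r6: T_6,1=5×24+0=120; T_6,2=5×50+24=274; T_6,3=5×35+50=225; T_6,4=5×10+35=85
r7: T_7,2=6×274+120=1764; T_7,3=6×225+274=1624; T_7,4=6×85+225=735
Read c(7,2) = 1764, c(7,3) = 1624, c(7,4) = 735.

1764, 1624, 735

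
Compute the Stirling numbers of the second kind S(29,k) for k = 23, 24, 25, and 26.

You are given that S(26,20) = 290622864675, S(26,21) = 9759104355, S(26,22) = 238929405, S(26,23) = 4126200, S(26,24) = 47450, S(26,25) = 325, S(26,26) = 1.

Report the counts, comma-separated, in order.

1347860993700, 33738295500, 626551380, 8336601

r27: T_27,21=21×9759104355+290622864675=495564056130; T_27,22=22×238929405+9759104355=15015551265; T_27,23=23×4126200+238929405=333832005; T_27,24=24×47450+4126200=5265000; T_27,25=25×325+47450=55575; T_27,26=26×1+325=351
r28: T_28,22=22×15015551265+495564056130=825906183960; T_28,23=23×333832005+15015551265=22693687380; T_28,24=24×5265000+333832005=460192005; T_28,25=25×55575+5265000=6654375; T_28,26=26×351+55575=64701
r29: T_29,23=23×22693687380+825906183960=1347860993700; T_29,24=24×460192005+22693687380=33738295500; T_29,25=25×6654375+460192005=626551380; T_29,26=26×64701+6654375=8336601
Read S(29,23) = 1347860993700, S(29,24) = 33738295500, S(29,25) = 626551380, S(29,26) = 8336601.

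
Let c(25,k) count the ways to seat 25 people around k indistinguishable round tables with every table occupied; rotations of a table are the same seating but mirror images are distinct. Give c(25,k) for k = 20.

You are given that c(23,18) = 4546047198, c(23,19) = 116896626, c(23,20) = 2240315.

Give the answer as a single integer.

r24: T_24,19=23×116896626+4546047198=7234669596; T_24,20=23×2240315+116896626=168423871
r25: T_25,20=24×168423871+7234669596=11276842500
Read c(25,20) = 11276842500.

11276842500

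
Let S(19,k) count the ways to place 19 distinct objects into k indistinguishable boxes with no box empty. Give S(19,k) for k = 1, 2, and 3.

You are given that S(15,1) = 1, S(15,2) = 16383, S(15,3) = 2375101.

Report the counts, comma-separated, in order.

[16] T[16,1]:1*1+0=1 · T[16,2]:2*16383+1=32767 · T[16,3]:3*2375101+16383=7141686
[17] T[17,1]:1*1+0=1 · T[17,2]:2*32767+1=65535 · T[17,3]:3*7141686+32767=21457825
[18] T[18,1]:1*1+0=1 · T[18,2]:2*65535+1=131071 · T[18,3]:3*21457825+65535=64439010
[19] T[19,1]:1*1+0=1 · T[19,2]:2*131071+1=262143 · T[19,3]:3*64439010+131071=193448101
Read S(19,1) = 1, S(19,2) = 262143, S(19,3) = 193448101.

1, 262143, 193448101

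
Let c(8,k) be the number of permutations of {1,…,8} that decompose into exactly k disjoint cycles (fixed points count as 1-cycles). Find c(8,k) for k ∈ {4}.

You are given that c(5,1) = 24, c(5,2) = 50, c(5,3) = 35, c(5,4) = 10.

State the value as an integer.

row 6: T[6][2]=5·50+24=274  T[6][3]=5·35+50=225  T[6][4]=5·10+35=85
row 7: T[7][3]=6·225+274=1624  T[7][4]=6·85+225=735
row 8: T[8][4]=7·735+1624=6769
Read c(8,4) = 6769.

6769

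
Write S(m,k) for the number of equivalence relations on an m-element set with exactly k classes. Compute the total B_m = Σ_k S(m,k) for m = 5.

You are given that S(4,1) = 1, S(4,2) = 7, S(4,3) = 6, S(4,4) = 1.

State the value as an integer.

52

r5: T_5,1=1×1+0=1; T_5,2=2×7+1=15; T_5,3=3×6+7=25; T_5,4=4×1+6=10; T_5,5=5×0+1=1
B_5 = ΣS(5,k) = 1+15+25+10+1 = 52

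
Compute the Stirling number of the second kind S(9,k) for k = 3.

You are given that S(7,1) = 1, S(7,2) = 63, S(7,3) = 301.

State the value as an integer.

i=8: T(8,2)=1+2·63=127 | T(8,3)=63+3·301=966
i=9: T(9,3)=127+3·966=3025
Read S(9,3) = 3025.

3025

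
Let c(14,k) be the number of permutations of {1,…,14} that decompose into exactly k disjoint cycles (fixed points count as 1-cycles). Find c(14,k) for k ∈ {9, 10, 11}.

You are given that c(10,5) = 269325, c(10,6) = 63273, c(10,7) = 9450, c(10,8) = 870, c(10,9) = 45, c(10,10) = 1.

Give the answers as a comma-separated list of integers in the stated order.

16669653, 1474473, 91091

[11] T[11,6]:10*63273+269325=902055 · T[11,7]:10*9450+63273=157773 · T[11,8]:10*870+9450=18150 · T[11,9]:10*45+870=1320 · T[11,10]:10*1+45=55 · T[11,11]:10*0+1=1
[12] T[12,7]:11*157773+902055=2637558 · T[12,8]:11*18150+157773=357423 · T[12,9]:11*1320+18150=32670 · T[12,10]:11*55+1320=1925 · T[12,11]:11*1+55=66
[13] T[13,8]:12*357423+2637558=6926634 · T[13,9]:12*32670+357423=749463 · T[13,10]:12*1925+32670=55770 · T[13,11]:12*66+1925=2717
[14] T[14,9]:13*749463+6926634=16669653 · T[14,10]:13*55770+749463=1474473 · T[14,11]:13*2717+55770=91091
Read c(14,9) = 16669653, c(14,10) = 1474473, c(14,11) = 91091.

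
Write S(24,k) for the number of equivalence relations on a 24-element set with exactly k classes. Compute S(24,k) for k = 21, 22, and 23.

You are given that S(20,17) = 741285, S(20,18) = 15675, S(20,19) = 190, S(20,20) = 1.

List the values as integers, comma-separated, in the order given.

row 21: T[21][18]=18·15675+741285=1023435  T[21][19]=19·190+15675=19285  T[21][20]=20·1+190=210  T[21][21]=21·0+1=1
row 22: T[22][19]=19·19285+1023435=1389850  T[22][20]=20·210+19285=23485  T[22][21]=21·1+210=231  T[22][22]=22·0+1=1
row 23: T[23][20]=20·23485+1389850=1859550  T[23][21]=21·231+23485=28336  T[23][22]=22·1+231=253  T[23][23]=23·0+1=1
row 24: T[24][21]=21·28336+1859550=2454606  T[24][22]=22·253+28336=33902  T[24][23]=23·1+253=276
Read S(24,21) = 2454606, S(24,22) = 33902, S(24,23) = 276.

2454606, 33902, 276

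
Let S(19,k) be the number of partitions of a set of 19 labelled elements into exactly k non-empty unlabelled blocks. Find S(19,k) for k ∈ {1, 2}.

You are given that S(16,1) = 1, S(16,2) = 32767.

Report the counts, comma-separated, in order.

1, 262143

[17] T[17,1]:1*1+0=1 · T[17,2]:2*32767+1=65535
[18] T[18,1]:1*1+0=1 · T[18,2]:2*65535+1=131071
[19] T[19,1]:1*1+0=1 · T[19,2]:2*131071+1=262143
Read S(19,1) = 1, S(19,2) = 262143.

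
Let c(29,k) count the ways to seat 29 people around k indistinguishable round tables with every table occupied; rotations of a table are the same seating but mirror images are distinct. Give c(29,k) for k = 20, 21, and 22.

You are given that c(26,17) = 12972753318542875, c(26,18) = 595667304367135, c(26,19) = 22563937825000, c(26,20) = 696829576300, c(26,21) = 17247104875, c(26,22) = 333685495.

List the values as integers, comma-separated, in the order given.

@27  (27,18):595667304367135·26+12972753318542875→28460103232088385, (27,19):22563937825000·26+595667304367135→1182329687817135, (27,20):696829576300·26+22563937825000→40681506808800, (27,21):17247104875·26+696829576300→1145254303050, (27,22):333685495·26+17247104875→25922927745
@28  (28,19):1182329687817135·27+28460103232088385→60383004803151030, (28,20):40681506808800·27+1182329687817135→2280730371654735, (28,21):1145254303050·27+40681506808800→71603372991150, (28,22):25922927745·27+1145254303050→1845173352165
@29  (29,20):2280730371654735·28+60383004803151030→124243455209483610, (29,21):71603372991150·28+2280730371654735→4285624815406935, (29,22):1845173352165·28+71603372991150→123268226851770
Read c(29,20) = 124243455209483610, c(29,21) = 4285624815406935, c(29,22) = 123268226851770.

124243455209483610, 4285624815406935, 123268226851770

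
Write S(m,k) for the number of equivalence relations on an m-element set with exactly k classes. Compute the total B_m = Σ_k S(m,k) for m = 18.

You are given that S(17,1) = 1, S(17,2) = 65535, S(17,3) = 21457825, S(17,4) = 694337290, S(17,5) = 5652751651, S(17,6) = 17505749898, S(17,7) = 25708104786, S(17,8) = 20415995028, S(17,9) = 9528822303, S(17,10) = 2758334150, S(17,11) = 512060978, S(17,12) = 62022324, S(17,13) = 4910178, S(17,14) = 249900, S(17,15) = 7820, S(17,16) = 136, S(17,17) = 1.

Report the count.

682076806159

i=18: T(18,1)=0+1·1=1 | T(18,2)=1+2·65535=131071 | T(18,3)=65535+3·21457825=64439010 | T(18,4)=21457825+4·694337290=2798806985 | T(18,5)=694337290+5·5652751651=28958095545 | T(18,6)=5652751651+6·17505749898=110687251039 | T(18,7)=17505749898+7·25708104786=197462483400 | T(18,8)=25708104786+8·20415995028=189036065010 | T(18,9)=20415995028+9·9528822303=106175395755 | T(18,10)=9528822303+10·2758334150=37112163803 | T(18,11)=2758334150+11·512060978=8391004908 | T(18,12)=512060978+12·62022324=1256328866 | T(18,13)=62022324+13·4910178=125854638 | T(18,14)=4910178+14·249900=8408778 | T(18,15)=249900+15·7820=367200 | T(18,16)=7820+16·136=9996 | T(18,17)=136+17·1=153 | T(18,18)=1+18·0=1
B_18 = ΣS(18,k) = 1+131071+64439010+2798806985+28958095545+110687251039+197462483400+189036065010+106175395755+37112163803+8391004908+1256328866+125854638+8408778+367200+9996+153+1 = 682076806159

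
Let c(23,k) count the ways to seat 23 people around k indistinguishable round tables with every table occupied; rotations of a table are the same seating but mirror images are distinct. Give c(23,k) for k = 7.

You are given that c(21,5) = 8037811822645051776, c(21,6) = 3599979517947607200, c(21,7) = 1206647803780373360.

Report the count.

row 22: T[22][6]=21·3599979517947607200+8037811822645051776=83637381699544802976  T[22][7]=21·1206647803780373360+3599979517947607200=28939583397335447760
row 23: T[23][7]=22·28939583397335447760+83637381699544802976=720308216440924653696
Read c(23,7) = 720308216440924653696.

720308216440924653696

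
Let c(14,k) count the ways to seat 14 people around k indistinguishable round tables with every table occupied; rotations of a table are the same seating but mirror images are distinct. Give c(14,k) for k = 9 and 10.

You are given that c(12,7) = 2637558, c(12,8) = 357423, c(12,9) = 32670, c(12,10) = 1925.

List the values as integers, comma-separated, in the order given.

r13: T_13,8=12×357423+2637558=6926634; T_13,9=12×32670+357423=749463; T_13,10=12×1925+32670=55770
r14: T_14,9=13×749463+6926634=16669653; T_14,10=13×55770+749463=1474473
Read c(14,9) = 16669653, c(14,10) = 1474473.

16669653, 1474473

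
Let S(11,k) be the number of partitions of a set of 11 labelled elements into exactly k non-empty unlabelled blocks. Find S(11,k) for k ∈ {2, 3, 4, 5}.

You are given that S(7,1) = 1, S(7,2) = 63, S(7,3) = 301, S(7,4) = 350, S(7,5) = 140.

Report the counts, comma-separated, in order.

1023, 28501, 145750, 246730

[8] T[8,1]:1*1+0=1 · T[8,2]:2*63+1=127 · T[8,3]:3*301+63=966 · T[8,4]:4*350+301=1701 · T[8,5]:5*140+350=1050
[9] T[9,1]:1*1+0=1 · T[9,2]:2*127+1=255 · T[9,3]:3*966+127=3025 · T[9,4]:4*1701+966=7770 · T[9,5]:5*1050+1701=6951
[10] T[10,1]:1*1+0=1 · T[10,2]:2*255+1=511 · T[10,3]:3*3025+255=9330 · T[10,4]:4*7770+3025=34105 · T[10,5]:5*6951+7770=42525
[11] T[11,2]:2*511+1=1023 · T[11,3]:3*9330+511=28501 · T[11,4]:4*34105+9330=145750 · T[11,5]:5*42525+34105=246730
Read S(11,2) = 1023, S(11,3) = 28501, S(11,4) = 145750, S(11,5) = 246730.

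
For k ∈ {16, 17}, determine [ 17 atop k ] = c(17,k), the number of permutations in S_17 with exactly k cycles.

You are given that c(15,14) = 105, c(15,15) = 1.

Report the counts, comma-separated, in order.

136, 1

i=16: T(16,15)=105+15·1=120 | T(16,16)=1+15·0=1
i=17: T(17,16)=120+16·1=136 | T(17,17)=1+16·0=1
Read c(17,16) = 136, c(17,17) = 1.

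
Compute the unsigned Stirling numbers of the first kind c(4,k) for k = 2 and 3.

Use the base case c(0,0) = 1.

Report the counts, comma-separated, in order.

@1  (1,1):0·0+1→1
@2  (2,1):1·1+0→1, (2,2):0·1+1→1
@3  (3,1):1·2+0→2, (3,2):1·2+1→3, (3,3):0·2+1→1
@4  (4,2):3·3+2→11, (4,3):1·3+3→6
Read c(4,2) = 11, c(4,3) = 6.

11, 6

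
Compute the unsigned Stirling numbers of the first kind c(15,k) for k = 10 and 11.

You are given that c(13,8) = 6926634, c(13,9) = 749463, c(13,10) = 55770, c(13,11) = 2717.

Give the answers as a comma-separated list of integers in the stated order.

37312275, 2749747

row 14: T[14][9]=13·749463+6926634=16669653  T[14][10]=13·55770+749463=1474473  T[14][11]=13·2717+55770=91091
row 15: T[15][10]=14·1474473+16669653=37312275  T[15][11]=14·91091+1474473=2749747
Read c(15,10) = 37312275, c(15,11) = 2749747.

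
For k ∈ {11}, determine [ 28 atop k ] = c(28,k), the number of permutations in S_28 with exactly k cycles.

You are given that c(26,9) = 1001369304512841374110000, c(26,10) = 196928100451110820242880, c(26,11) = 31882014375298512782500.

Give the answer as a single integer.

@27  (27,10):196928100451110820242880·26+1001369304512841374110000→6121499916241722700424880, (27,11):31882014375298512782500·26+196928100451110820242880→1025860474208872152587880
@28  (28,11):1025860474208872152587880·27+6121499916241722700424880→33819732719881270820297640
Read c(28,11) = 33819732719881270820297640.

33819732719881270820297640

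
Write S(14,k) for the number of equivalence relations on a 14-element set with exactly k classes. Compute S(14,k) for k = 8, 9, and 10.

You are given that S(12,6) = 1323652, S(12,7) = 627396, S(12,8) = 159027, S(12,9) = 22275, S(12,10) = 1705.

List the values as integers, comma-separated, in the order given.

row 13: T[13][7]=7·627396+1323652=5715424  T[13][8]=8·159027+627396=1899612  T[13][9]=9·22275+159027=359502  T[13][10]=10·1705+22275=39325
row 14: T[14][8]=8·1899612+5715424=20912320  T[14][9]=9·359502+1899612=5135130  T[14][10]=10·39325+359502=752752
Read S(14,8) = 20912320, S(14,9) = 5135130, S(14,10) = 752752.

20912320, 5135130, 752752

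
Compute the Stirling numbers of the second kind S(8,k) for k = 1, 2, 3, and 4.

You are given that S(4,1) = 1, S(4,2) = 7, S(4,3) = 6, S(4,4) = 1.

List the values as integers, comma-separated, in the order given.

1, 127, 966, 1701

[5] T[5,1]:1*1+0=1 · T[5,2]:2*7+1=15 · T[5,3]:3*6+7=25 · T[5,4]:4*1+6=10
[6] T[6,1]:1*1+0=1 · T[6,2]:2*15+1=31 · T[6,3]:3*25+15=90 · T[6,4]:4*10+25=65
[7] T[7,1]:1*1+0=1 · T[7,2]:2*31+1=63 · T[7,3]:3*90+31=301 · T[7,4]:4*65+90=350
[8] T[8,1]:1*1+0=1 · T[8,2]:2*63+1=127 · T[8,3]:3*301+63=966 · T[8,4]:4*350+301=1701
Read S(8,1) = 1, S(8,2) = 127, S(8,3) = 966, S(8,4) = 1701.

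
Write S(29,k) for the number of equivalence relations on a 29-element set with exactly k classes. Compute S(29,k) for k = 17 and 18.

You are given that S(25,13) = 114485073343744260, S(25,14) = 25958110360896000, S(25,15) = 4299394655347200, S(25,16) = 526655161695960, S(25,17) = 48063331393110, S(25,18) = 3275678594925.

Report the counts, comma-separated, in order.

21818248085373723570, 2598531274376323650

@26  (26,14):25958110360896000·14+114485073343744260→477898618396288260, (26,15):4299394655347200·15+25958110360896000→90449030191104000, (26,16):526655161695960·16+4299394655347200→12725877242482560, (26,17):48063331393110·17+526655161695960→1343731795378830, (26,18):3275678594925·18+48063331393110→107025546101760
@27  (27,15):90449030191104000·15+477898618396288260→1834634071262848260, (27,16):12725877242482560·16+90449030191104000→294063066070824960, (27,17):1343731795378830·17+12725877242482560→35569317763922670, (27,18):107025546101760·18+1343731795378830→3270191625210510
@28  (28,16):294063066070824960·16+1834634071262848260→6539643128396047620, (28,17):35569317763922670·17+294063066070824960→898741468057510350, (28,18):3270191625210510·18+35569317763922670→94432767017711850
@29  (29,17):898741468057510350·17+6539643128396047620→21818248085373723570, (29,18):94432767017711850·18+898741468057510350→2598531274376323650
Read S(29,17) = 21818248085373723570, S(29,18) = 2598531274376323650.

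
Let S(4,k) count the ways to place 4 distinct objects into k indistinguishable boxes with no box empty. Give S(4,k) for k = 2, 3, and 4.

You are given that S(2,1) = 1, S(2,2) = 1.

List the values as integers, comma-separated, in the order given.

7, 6, 1

[3] T[3,1]:1*1+0=1 · T[3,2]:2*1+1=3 · T[3,3]:3*0+1=1
[4] T[4,2]:2*3+1=7 · T[4,3]:3*1+3=6 · T[4,4]:4*0+1=1
Read S(4,2) = 7, S(4,3) = 6, S(4,4) = 1.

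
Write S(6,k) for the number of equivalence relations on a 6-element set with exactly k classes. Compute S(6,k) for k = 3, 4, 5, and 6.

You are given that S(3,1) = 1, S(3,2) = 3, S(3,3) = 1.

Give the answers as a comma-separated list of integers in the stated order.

90, 65, 15, 1

row 4: T[4][1]=1·1+0=1  T[4][2]=2·3+1=7  T[4][3]=3·1+3=6  T[4][4]=4·0+1=1
row 5: T[5][2]=2·7+1=15  T[5][3]=3·6+7=25  T[5][4]=4·1+6=10  T[5][5]=5·0+1=1
row 6: T[6][3]=3·25+15=90  T[6][4]=4·10+25=65  T[6][5]=5·1+10=15  T[6][6]=6·0+1=1
Read S(6,3) = 90, S(6,4) = 65, S(6,5) = 15, S(6,6) = 1.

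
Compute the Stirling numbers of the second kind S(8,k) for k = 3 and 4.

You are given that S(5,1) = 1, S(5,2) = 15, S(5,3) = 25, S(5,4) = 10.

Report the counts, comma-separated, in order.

row 6: T[6][1]=1·1+0=1  T[6][2]=2·15+1=31  T[6][3]=3·25+15=90  T[6][4]=4·10+25=65
row 7: T[7][2]=2·31+1=63  T[7][3]=3·90+31=301  T[7][4]=4·65+90=350
row 8: T[8][3]=3·301+63=966  T[8][4]=4·350+301=1701
Read S(8,3) = 966, S(8,4) = 1701.

966, 1701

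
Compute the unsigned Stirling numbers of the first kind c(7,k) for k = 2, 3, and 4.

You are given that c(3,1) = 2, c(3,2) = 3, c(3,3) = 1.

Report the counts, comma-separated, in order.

1764, 1624, 735

row 4: T[4][1]=3·2+0=6  T[4][2]=3·3+2=11  T[4][3]=3·1+3=6  T[4][4]=3·0+1=1
row 5: T[5][1]=4·6+0=24  T[5][2]=4·11+6=50  T[5][3]=4·6+11=35  T[5][4]=4·1+6=10
row 6: T[6][1]=5·24+0=120  T[6][2]=5·50+24=274  T[6][3]=5·35+50=225  T[6][4]=5·10+35=85
row 7: T[7][2]=6·274+120=1764  T[7][3]=6·225+274=1624  T[7][4]=6·85+225=735
Read c(7,2) = 1764, c(7,3) = 1624, c(7,4) = 735.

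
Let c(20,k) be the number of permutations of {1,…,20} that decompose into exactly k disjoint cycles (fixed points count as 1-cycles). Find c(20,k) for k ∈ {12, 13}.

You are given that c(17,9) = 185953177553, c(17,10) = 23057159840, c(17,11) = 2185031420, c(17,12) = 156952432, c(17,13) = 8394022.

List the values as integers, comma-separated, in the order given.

4465226757381, 342252511900

i=18: T(18,10)=185953177553+17·23057159840=577924894833 | T(18,11)=23057159840+17·2185031420=60202693980 | T(18,12)=2185031420+17·156952432=4853222764 | T(18,13)=156952432+17·8394022=299650806
i=19: T(19,11)=577924894833+18·60202693980=1661573386473 | T(19,12)=60202693980+18·4853222764=147560703732 | T(19,13)=4853222764+18·299650806=10246937272
i=20: T(20,12)=1661573386473+19·147560703732=4465226757381 | T(20,13)=147560703732+19·10246937272=342252511900
Read c(20,12) = 4465226757381, c(20,13) = 342252511900.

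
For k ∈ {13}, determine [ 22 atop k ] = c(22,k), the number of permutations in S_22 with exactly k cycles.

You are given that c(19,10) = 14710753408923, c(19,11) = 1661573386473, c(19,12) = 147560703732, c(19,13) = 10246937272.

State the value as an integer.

373100999802531

[20] T[20,11]:19*1661573386473+14710753408923=46280647751910 · T[20,12]:19*147560703732+1661573386473=4465226757381 · T[20,13]:19*10246937272+147560703732=342252511900
[21] T[21,12]:20*4465226757381+46280647751910=135585182899530 · T[21,13]:20*342252511900+4465226757381=11310276995381
[22] T[22,13]:21*11310276995381+135585182899530=373100999802531
Read c(22,13) = 373100999802531.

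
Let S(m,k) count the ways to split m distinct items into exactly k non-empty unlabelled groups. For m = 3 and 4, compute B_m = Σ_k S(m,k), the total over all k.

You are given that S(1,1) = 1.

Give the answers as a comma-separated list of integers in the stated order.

row 2: T[2][1]=1·1+0=1  T[2][2]=2·0+1=1
row 3: T[3][1]=1·1+0=1  T[3][2]=2·1+1=3  T[3][3]=3·0+1=1
row 4: T[4][1]=1·1+0=1  T[4][2]=2·3+1=7  T[4][3]=3·1+3=6  T[4][4]=4·0+1=1
B_3 = ΣS(3,k) = 1+3+1 = 5
B_4 = ΣS(4,k) = 1+7+6+1 = 15

5, 15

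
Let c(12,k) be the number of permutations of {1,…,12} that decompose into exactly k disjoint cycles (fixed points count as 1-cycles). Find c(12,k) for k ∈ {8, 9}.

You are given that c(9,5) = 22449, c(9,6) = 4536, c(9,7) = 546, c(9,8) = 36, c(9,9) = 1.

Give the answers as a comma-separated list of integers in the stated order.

357423, 32670

@10  (10,6):4536·9+22449→63273, (10,7):546·9+4536→9450, (10,8):36·9+546→870, (10,9):1·9+36→45
@11  (11,7):9450·10+63273→157773, (11,8):870·10+9450→18150, (11,9):45·10+870→1320
@12  (12,8):18150·11+157773→357423, (12,9):1320·11+18150→32670
Read c(12,8) = 357423, c(12,9) = 32670.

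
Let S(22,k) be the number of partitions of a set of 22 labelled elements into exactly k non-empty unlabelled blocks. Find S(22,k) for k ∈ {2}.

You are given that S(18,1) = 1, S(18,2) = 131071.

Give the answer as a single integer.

@19  (19,1):1·1+0→1, (19,2):131071·2+1→262143
@20  (20,1):1·1+0→1, (20,2):262143·2+1→524287
@21  (21,1):1·1+0→1, (21,2):524287·2+1→1048575
@22  (22,2):1048575·2+1→2097151
Read S(22,2) = 2097151.

2097151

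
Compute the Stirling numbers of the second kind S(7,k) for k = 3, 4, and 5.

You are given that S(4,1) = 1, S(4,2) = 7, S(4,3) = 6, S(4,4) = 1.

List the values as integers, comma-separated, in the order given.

301, 350, 140

r5: T_5,1=1×1+0=1; T_5,2=2×7+1=15; T_5,3=3×6+7=25; T_5,4=4×1+6=10; T_5,5=5×0+1=1
r6: T_6,2=2×15+1=31; T_6,3=3×25+15=90; T_6,4=4×10+25=65; T_6,5=5×1+10=15
r7: T_7,3=3×90+31=301; T_7,4=4×65+90=350; T_7,5=5×15+65=140
Read S(7,3) = 301, S(7,4) = 350, S(7,5) = 140.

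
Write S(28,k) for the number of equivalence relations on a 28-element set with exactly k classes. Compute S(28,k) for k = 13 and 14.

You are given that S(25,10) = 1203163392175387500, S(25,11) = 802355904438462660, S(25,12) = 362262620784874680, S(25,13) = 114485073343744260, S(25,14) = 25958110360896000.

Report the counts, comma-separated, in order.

[26] T[26,11]:11*802355904438462660+1203163392175387500=10029078340998476760 · T[26,12]:12*362262620784874680+802355904438462660=5149507353856958820 · T[26,13]:13*114485073343744260+362262620784874680=1850568574253550060 · T[26,14]:14*25958110360896000+114485073343744260=477898618396288260
[27] T[27,12]:12*5149507353856958820+10029078340998476760=71823166587281982600 · T[27,13]:13*1850568574253550060+5149507353856958820=29206898819153109600 · T[27,14]:14*477898618396288260+1850568574253550060=8541149231801585700
[28] T[28,13]:13*29206898819153109600+71823166587281982600=451512851236272407400 · T[28,14]:14*8541149231801585700+29206898819153109600=148782988064375309400
Read S(28,13) = 451512851236272407400, S(28,14) = 148782988064375309400.

451512851236272407400, 148782988064375309400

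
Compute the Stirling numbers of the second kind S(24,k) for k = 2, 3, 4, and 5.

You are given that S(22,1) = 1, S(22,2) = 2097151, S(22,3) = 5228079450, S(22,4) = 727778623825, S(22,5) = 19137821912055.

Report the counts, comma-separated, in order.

8388607, 47063200806, 11681056634501, 485000783495250

[23] T[23,1]:1*1+0=1 · T[23,2]:2*2097151+1=4194303 · T[23,3]:3*5228079450+2097151=15686335501 · T[23,4]:4*727778623825+5228079450=2916342574750 · T[23,5]:5*19137821912055+727778623825=96416888184100
[24] T[24,2]:2*4194303+1=8388607 · T[24,3]:3*15686335501+4194303=47063200806 · T[24,4]:4*2916342574750+15686335501=11681056634501 · T[24,5]:5*96416888184100+2916342574750=485000783495250
Read S(24,2) = 8388607, S(24,3) = 47063200806, S(24,4) = 11681056634501, S(24,5) = 485000783495250.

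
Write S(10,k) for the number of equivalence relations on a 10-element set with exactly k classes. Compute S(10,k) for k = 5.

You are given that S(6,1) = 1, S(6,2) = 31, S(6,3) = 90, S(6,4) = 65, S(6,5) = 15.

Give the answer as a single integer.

@7  (7,2):31·2+1→63, (7,3):90·3+31→301, (7,4):65·4+90→350, (7,5):15·5+65→140
@8  (8,3):301·3+63→966, (8,4):350·4+301→1701, (8,5):140·5+350→1050
@9  (9,4):1701·4+966→7770, (9,5):1050·5+1701→6951
@10  (10,5):6951·5+7770→42525
Read S(10,5) = 42525.

42525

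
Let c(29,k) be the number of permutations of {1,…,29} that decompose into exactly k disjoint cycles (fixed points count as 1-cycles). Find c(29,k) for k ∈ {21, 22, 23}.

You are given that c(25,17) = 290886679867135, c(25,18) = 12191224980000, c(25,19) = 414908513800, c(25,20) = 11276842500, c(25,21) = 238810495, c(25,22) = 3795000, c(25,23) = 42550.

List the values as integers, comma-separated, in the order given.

row 26: T[26][18]=25·12191224980000+290886679867135=595667304367135  T[26][19]=25·414908513800+12191224980000=22563937825000  T[26][20]=25·11276842500+414908513800=696829576300  T[26][21]=25·238810495+11276842500=17247104875  T[26][22]=25·3795000+238810495=333685495  T[26][23]=25·42550+3795000=4858750
row 27: T[27][19]=26·22563937825000+595667304367135=1182329687817135  T[27][20]=26·696829576300+22563937825000=40681506808800  T[27][21]=26·17247104875+696829576300=1145254303050  T[27][22]=26·333685495+17247104875=25922927745  T[27][23]=26·4858750+333685495=460012995
row 28: T[28][20]=27·40681506808800+1182329687817135=2280730371654735  T[28][21]=27·1145254303050+40681506808800=71603372991150  T[28][22]=27·25922927745+1145254303050=1845173352165  T[28][23]=27·460012995+25922927745=38343278610
row 29: T[29][21]=28·71603372991150+2280730371654735=4285624815406935  T[29][22]=28·1845173352165+71603372991150=123268226851770  T[29][23]=28·38343278610+1845173352165=2918785153245
Read c(29,21) = 4285624815406935, c(29,22) = 123268226851770, c(29,23) = 2918785153245.

4285624815406935, 123268226851770, 2918785153245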